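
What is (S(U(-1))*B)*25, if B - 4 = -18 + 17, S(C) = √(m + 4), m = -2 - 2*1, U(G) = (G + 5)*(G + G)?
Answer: 0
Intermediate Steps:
U(G) = 2*G*(5 + G) (U(G) = (5 + G)*(2*G) = 2*G*(5 + G))
m = -4 (m = -2 - 2 = -4)
S(C) = 0 (S(C) = √(-4 + 4) = √0 = 0)
B = 3 (B = 4 + (-18 + 17) = 4 - 1 = 3)
(S(U(-1))*B)*25 = (0*3)*25 = 0*25 = 0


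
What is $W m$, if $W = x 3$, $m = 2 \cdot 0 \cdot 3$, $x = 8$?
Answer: $0$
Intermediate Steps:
$m = 0$ ($m = 0 \cdot 3 = 0$)
$W = 24$ ($W = 8 \cdot 3 = 24$)
$W m = 24 \cdot 0 = 0$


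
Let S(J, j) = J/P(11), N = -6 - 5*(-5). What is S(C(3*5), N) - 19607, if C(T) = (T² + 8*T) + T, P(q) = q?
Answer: -215317/11 ≈ -19574.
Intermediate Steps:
C(T) = T² + 9*T
N = 19 (N = -6 + 25 = 19)
S(J, j) = J/11
S(C(3*5), N) - 19607 = ((3*5)*(9 + 3*5))/11 - 19607 = (15*(9 + 15))/11 - 19607 = (15*24)/11 - 19607 = (1/11)*360 - 19607 = 360/11 - 19607 = -215317/11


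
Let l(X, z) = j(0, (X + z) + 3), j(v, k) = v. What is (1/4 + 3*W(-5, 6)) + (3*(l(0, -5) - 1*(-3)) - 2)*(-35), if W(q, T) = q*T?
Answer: -1339/4 ≈ -334.75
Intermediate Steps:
l(X, z) = 0
W(q, T) = T*q
(1/4 + 3*W(-5, 6)) + (3*(l(0, -5) - 1*(-3)) - 2)*(-35) = (1/4 + 3*(6*(-5))) + (3*(0 - 1*(-3)) - 2)*(-35) = (¼ + 3*(-30)) + (3*(0 + 3) - 2)*(-35) = (¼ - 90) + (3*3 - 2)*(-35) = -359/4 + (9 - 2)*(-35) = -359/4 + 7*(-35) = -359/4 - 245 = -1339/4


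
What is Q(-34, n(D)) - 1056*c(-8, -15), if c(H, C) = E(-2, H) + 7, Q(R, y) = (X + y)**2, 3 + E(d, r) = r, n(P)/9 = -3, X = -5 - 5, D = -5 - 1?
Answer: 5593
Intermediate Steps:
D = -6
X = -10
n(P) = -27 (n(P) = 9*(-3) = -27)
E(d, r) = -3 + r
Q(R, y) = (-10 + y)**2
c(H, C) = 4 + H (c(H, C) = (-3 + H) + 7 = 4 + H)
Q(-34, n(D)) - 1056*c(-8, -15) = (-10 - 27)**2 - 1056*(4 - 8) = (-37)**2 - 1056*(-4) = 1369 + 4224 = 5593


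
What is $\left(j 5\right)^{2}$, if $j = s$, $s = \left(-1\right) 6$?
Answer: $900$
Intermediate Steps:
$s = -6$
$j = -6$
$\left(j 5\right)^{2} = \left(\left(-6\right) 5\right)^{2} = \left(-30\right)^{2} = 900$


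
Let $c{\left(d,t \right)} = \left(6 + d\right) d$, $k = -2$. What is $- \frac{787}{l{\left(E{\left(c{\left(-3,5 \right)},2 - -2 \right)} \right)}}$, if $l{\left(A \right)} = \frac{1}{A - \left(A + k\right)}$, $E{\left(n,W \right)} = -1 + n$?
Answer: $-1574$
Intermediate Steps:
$c{\left(d,t \right)} = d \left(6 + d\right)$
$l{\left(A \right)} = \frac{1}{2}$ ($l{\left(A \right)} = \frac{1}{A - \left(A - 2\right)} = \frac{1}{A - \left(-2 + A\right)} = \frac{1}{2}$)
$- \frac{787}{l{\left(E{\left(c{\left(-3,5 \right)},2 - -2 \right)} \right)}} = - 787 \frac{1}{\frac{1}{2}} = \left(-787\right) 2 = -1574$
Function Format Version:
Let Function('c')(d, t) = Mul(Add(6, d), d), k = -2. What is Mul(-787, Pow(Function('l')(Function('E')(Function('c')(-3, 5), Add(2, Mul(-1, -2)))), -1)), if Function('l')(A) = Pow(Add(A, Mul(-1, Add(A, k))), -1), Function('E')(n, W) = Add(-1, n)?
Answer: -1574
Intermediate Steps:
Function('c')(d, t) = Mul(d, Add(6, d))
Function('l')(A) = Rational(1, 2) (Function('l')(A) = Pow(Add(A, Mul(-1, Add(A, -2))), -1) = Pow(Add(A, Mul(-1, Add(-2, A))), -1) = Pow(Add(A, Add(2, Mul(-1, A))), -1) = Pow(2, -1) = Rational(1, 2))
Mul(-787, Pow(Function('l')(Function('E')(Function('c')(-3, 5), Add(2, Mul(-1, -2)))), -1)) = Mul(-787, Pow(Rational(1, 2), -1)) = Mul(-787, 2) = -1574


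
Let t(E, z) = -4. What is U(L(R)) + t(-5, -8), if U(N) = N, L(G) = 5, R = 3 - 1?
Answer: 1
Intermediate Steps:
R = 2
U(L(R)) + t(-5, -8) = 5 - 4 = 1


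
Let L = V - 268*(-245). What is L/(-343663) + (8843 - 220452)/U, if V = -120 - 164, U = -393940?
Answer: 46967962327/135382602220 ≈ 0.34693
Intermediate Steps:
V = -284
L = 65376 (L = -284 - 268*(-245) = -284 + 65660 = 65376)
L/(-343663) + (8843 - 220452)/U = 65376/(-343663) + (8843 - 220452)/(-393940) = 65376*(-1/343663) - 211609*(-1/393940) = -65376/343663 + 211609/393940 = 46967962327/135382602220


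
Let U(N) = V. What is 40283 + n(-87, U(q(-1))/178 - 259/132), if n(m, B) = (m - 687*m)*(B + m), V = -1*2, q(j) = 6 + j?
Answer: -10318317159/1958 ≈ -5.2698e+6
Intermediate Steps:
V = -2
U(N) = -2
n(m, B) = -686*m*(B + m) (n(m, B) = (-686*m)*(B + m) = -686*m*(B + m))
40283 + n(-87, U(q(-1))/178 - 259/132) = 40283 - 686*(-87)*((-2/178 - 259/132) - 87) = 40283 - 686*(-87)*((-2*1/178 - 259*1/132) - 87) = 40283 - 686*(-87)*((-1/89 - 259/132) - 87) = 40283 - 686*(-87)*(-23183/11748 - 87) = 40283 - 686*(-87)*(-1045259/11748) = 40283 - 10397191273/1958 = -10318317159/1958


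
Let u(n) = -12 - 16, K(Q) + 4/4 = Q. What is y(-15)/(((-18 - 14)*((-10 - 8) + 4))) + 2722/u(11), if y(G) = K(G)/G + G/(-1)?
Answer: -653039/6720 ≈ -97.178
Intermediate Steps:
K(Q) = -1 + Q
y(G) = -G + (-1 + G)/G (y(G) = (-1 + G)/G + G/(-1) = (-1 + G)/G + G*(-1) = (-1 + G)/G - G = -G + (-1 + G)/G)
u(n) = -28
y(-15)/(((-18 - 14)*((-10 - 8) + 4))) + 2722/u(11) = (1 - 1*(-15) - 1/(-15))/(((-18 - 14)*((-10 - 8) + 4))) + 2722/(-28) = (1 + 15 - 1*(-1/15))/((-32*(-18 + 4))) + 2722*(-1/28) = (1 + 15 + 1/15)/((-32*(-14))) - 1361/14 = (241/15)/448 - 1361/14 = (241/15)*(1/448) - 1361/14 = 241/6720 - 1361/14 = -653039/6720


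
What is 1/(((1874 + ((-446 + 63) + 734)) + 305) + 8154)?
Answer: 1/10684 ≈ 9.3598e-5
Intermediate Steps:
1/(((1874 + ((-446 + 63) + 734)) + 305) + 8154) = 1/(((1874 + (-383 + 734)) + 305) + 8154) = 1/(((1874 + 351) + 305) + 8154) = 1/((2225 + 305) + 8154) = 1/(2530 + 8154) = 1/10684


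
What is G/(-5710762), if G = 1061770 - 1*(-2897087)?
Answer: -3958857/5710762 ≈ -0.69323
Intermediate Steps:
G = 3958857 (G = 1061770 + 2897087 = 3958857)
G/(-5710762) = 3958857/(-5710762) = 3958857*(-1/5710762) = -3958857/5710762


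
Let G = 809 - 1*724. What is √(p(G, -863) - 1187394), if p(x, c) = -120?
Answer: 3*I*√131946 ≈ 1089.7*I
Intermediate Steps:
G = 85 (G = 809 - 724 = 85)
√(p(G, -863) - 1187394) = √(-120 - 1187394) = √(-1187514) = 3*I*√131946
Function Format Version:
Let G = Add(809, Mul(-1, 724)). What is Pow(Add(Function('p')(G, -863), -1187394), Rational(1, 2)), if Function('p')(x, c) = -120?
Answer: Mul(3, I, Pow(131946, Rational(1, 2))) ≈ Mul(1089.7, I)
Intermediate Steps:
G = 85 (G = Add(809, -724) = 85)
Pow(Add(Function('p')(G, -863), -1187394), Rational(1, 2)) = Pow(Add(-120, -1187394), Rational(1, 2)) = Pow(-1187514, Rational(1, 2)) = Mul(3, I, Pow(131946, Rational(1, 2)))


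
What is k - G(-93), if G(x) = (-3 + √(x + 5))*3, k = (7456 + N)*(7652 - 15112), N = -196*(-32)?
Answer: -102410871 - 6*I*√22 ≈ -1.0241e+8 - 28.142*I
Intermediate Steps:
N = 6272
k = -102410880 (k = (7456 + 6272)*(7652 - 15112) = 13728*(-7460) = -102410880)
G(x) = -9 + 3*√(5 + x) (G(x) = (-3 + √(5 + x))*3 = -9 + 3*√(5 + x))
k - G(-93) = -102410880 - (-9 + 3*√(5 - 93)) = -102410880 - (-9 + 3*√(-88)) = -102410880 - (-9 + 3*(2*I*√22)) = -102410880 - (-9 + 6*I*√22) = -102410880 + (9 - 6*I*√22) = -102410871 - 6*I*√22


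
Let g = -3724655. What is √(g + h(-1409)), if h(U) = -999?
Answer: I*√3725654 ≈ 1930.2*I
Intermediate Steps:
√(g + h(-1409)) = √(-3724655 - 999) = √(-3725654) = I*√3725654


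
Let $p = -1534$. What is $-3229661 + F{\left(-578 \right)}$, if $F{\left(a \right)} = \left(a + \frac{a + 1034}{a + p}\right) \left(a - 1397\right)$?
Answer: $- \frac{183716243}{88} \approx -2.0877 \cdot 10^{6}$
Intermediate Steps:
$F{\left(a \right)} = \left(-1397 + a\right) \left(a + \frac{1034 + a}{-1534 + a}\right)$ ($F{\left(a \right)} = \left(a + \frac{a + 1034}{a - 1534}\right) \left(a - 1397\right) = \left(a + \frac{1034 + a}{-1534 + a}\right) \left(-1397 + a\right) = \left(-1397 + a\right) \left(a + \frac{1034 + a}{-1534 + a}\right)$)
$-3229661 + F{\left(-578 \right)} = -3229661 + \frac{-1444498 + \left(-578\right)^{3} - 2930 \left(-578\right)^{2} + 2142635 \left(-578\right)}{-1534 - 578} = -3229661 + \frac{-1444498 - 193100552 - 978866120 - 1238443030}{-2112} = -3229661 - \frac{-1444498 - 193100552 - 978866120 - 1238443030}{2112} = -3229661 - - \frac{100493925}{88} = -3229661 + \frac{100493925}{88} = - \frac{183716243}{88}$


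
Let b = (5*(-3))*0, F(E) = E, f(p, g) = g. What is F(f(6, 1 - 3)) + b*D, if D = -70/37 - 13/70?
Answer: -2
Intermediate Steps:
D = -5381/2590 (D = -70*1/37 - 13*1/70 = -70/37 - 13/70 = -5381/2590 ≈ -2.0776)
b = 0 (b = -15*0 = 0)
F(f(6, 1 - 3)) + b*D = (1 - 3) + 0*(-5381/2590) = -2 + 0 = -2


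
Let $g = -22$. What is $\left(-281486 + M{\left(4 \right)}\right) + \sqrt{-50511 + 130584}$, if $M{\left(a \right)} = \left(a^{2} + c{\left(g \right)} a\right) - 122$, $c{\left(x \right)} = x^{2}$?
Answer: $-279656 + 3 \sqrt{8897} \approx -2.7937 \cdot 10^{5}$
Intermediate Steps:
$M{\left(a \right)} = -122 + a^{2} + 484 a$ ($M{\left(a \right)} = \left(a^{2} + \left(-22\right)^{2} a\right) - 122 = \left(a^{2} + 484 a\right) - 122 = -122 + a^{2} + 484 a$)
$\left(-281486 + M{\left(4 \right)}\right) + \sqrt{-50511 + 130584} = \left(-281486 + \left(-122 + 4^{2} + 484 \cdot 4\right)\right) + \sqrt{-50511 + 130584} = \left(-281486 + \left(-122 + 16 + 1936\right)\right) + \sqrt{80073} = \left(-281486 + 1830\right) + 3 \sqrt{8897} = -279656 + 3 \sqrt{8897}$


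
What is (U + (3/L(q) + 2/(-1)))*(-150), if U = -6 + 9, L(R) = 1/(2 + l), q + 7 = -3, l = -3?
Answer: 300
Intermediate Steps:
q = -10 (q = -7 - 3 = -10)
L(R) = -1 (L(R) = 1/(2 - 3) = 1/(-1) = -1)
U = 3
(U + (3/L(q) + 2/(-1)))*(-150) = (3 + (3/(-1) + 2/(-1)))*(-150) = (3 + (3*(-1) + 2*(-1)))*(-150) = (3 + (-3 - 2))*(-150) = (3 - 5)*(-150) = -2*(-150) = 300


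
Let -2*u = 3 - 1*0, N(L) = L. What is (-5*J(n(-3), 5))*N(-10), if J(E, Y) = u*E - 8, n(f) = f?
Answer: -175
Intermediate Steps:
u = -3/2 (u = -(3 - 1*0)/2 = -(3 + 0)/2 = -½*3 = -3/2 ≈ -1.5000)
J(E, Y) = -8 - 3*E/2 (J(E, Y) = -3*E/2 - 8 = -8 - 3*E/2)
(-5*J(n(-3), 5))*N(-10) = -5*(-8 - 3/2*(-3))*(-10) = -5*(-8 + 9/2)*(-10) = -5*(-7/2)*(-10) = (35/2)*(-10) = -175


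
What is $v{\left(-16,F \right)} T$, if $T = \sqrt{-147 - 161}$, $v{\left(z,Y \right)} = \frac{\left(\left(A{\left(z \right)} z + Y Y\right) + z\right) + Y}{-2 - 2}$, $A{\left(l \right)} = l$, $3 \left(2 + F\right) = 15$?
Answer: $- 126 i \sqrt{77} \approx - 1105.6 i$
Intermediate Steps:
$F = 3$ ($F = -2 + \frac{1}{3} \cdot 15 = -2 + 5 = 3$)
$v{\left(z,Y \right)} = - \frac{Y}{4} - \frac{z}{4} - \frac{Y^{2}}{4} - \frac{z^{2}}{4}$ ($v{\left(z,Y \right)} = \frac{\left(\left(z z + Y Y\right) + z\right) + Y}{-2 - 2} = \frac{\left(\left(z^{2} + Y^{2}\right) + z\right) + Y}{-4} = \left(\left(\left(Y^{2} + z^{2}\right) + z\right) + Y\right) \left(- \frac{1}{4}\right) = \left(\left(z + Y^{2} + z^{2}\right) + Y\right) \left(- \frac{1}{4}\right) = \left(Y + z + Y^{2} + z^{2}\right) \left(- \frac{1}{4}\right) = - \frac{Y}{4} - \frac{z}{4} - \frac{Y^{2}}{4} - \frac{z^{2}}{4}$)
$T = 2 i \sqrt{77}$ ($T = \sqrt{-308} = 2 i \sqrt{77} \approx 17.55 i$)
$v{\left(-16,F \right)} T = \left(\left(- \frac{1}{4}\right) 3 - -4 - \frac{3^{2}}{4} - \frac{\left(-16\right)^{2}}{4}\right) 2 i \sqrt{77} = \left(- \frac{3}{4} + 4 - \frac{9}{4} - 64\right) 2 i \sqrt{77} = - 63 \cdot 2 i \sqrt{77} = - 126 i \sqrt{77}$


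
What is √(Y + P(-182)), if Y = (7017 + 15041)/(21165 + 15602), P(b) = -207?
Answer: I*√279014137337/36767 ≈ 14.367*I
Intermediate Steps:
Y = 22058/36767 ≈ 0.59994
√(Y + P(-182)) = √(22058/36767 - 207) = √(-7588711/36767) = I*√279014137337/36767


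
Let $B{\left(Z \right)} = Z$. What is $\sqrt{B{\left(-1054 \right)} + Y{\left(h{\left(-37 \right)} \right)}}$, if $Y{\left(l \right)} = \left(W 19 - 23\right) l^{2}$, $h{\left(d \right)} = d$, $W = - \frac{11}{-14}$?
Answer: $\frac{i \sqrt{2372342}}{14} \approx 110.02 i$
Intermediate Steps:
$W = \frac{11}{14}$ ($W = \left(-11\right) \left(- \frac{1}{14}\right) = \frac{11}{14} \approx 0.78571$)
$Y{\left(l \right)} = - \frac{113 l^{2}}{14}$ ($Y{\left(l \right)} = \left(\frac{11}{14} \cdot 19 - 23\right) l^{2} = \left(\frac{209}{14} - 23\right) l^{2} = - \frac{113 l^{2}}{14}$)
$\sqrt{B{\left(-1054 \right)} + Y{\left(h{\left(-37 \right)} \right)}} = \sqrt{-1054 - \frac{113 \left(-37\right)^{2}}{14}} = \sqrt{-1054 - \frac{154697}{14}} = \sqrt{- \frac{169453}{14}} = \frac{i \sqrt{2372342}}{14}$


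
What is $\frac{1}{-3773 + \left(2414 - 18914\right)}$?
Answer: $- \frac{1}{20273} \approx -4.9327 \cdot 10^{-5}$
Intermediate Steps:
$\frac{1}{-3773 + \left(2414 - 18914\right)} = \frac{1}{-3773 - 16500} = \frac{1}{-20273} = - \frac{1}{20273}$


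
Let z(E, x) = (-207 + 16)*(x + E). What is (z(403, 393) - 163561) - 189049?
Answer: -504646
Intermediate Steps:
z(E, x) = -191*E - 191*x (z(E, x) = -191*(E + x) = -191*E - 191*x)
(z(403, 393) - 163561) - 189049 = ((-191*403 - 191*393) - 163561) - 189049 = ((-76973 - 75063) - 163561) - 189049 = (-152036 - 163561) - 189049 = -315597 - 189049 = -504646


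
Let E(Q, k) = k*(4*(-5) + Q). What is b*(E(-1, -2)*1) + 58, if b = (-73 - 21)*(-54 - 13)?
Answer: 264574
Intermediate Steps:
E(Q, k) = k*(-20 + Q)
b = 6298 (b = -94*(-67) = 6298)
b*(E(-1, -2)*1) + 58 = 6298*(-2*(-20 - 1)*1) + 58 = 6298*(-2*(-21)*1) + 58 = 6298*(42*1) + 58 = 6298*42 + 58 = 264516 + 58 = 264574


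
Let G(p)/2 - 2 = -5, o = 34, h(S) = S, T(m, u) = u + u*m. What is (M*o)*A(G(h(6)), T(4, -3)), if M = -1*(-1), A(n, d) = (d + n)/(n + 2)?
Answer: 357/2 ≈ 178.50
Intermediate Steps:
T(m, u) = u + m*u
G(p) = -6 (G(p) = 4 + 2*(-5) = 4 - 10 = -6)
A(n, d) = (d + n)/(2 + n)
M = 1
(M*o)*A(G(h(6)), T(4, -3)) = (1*34)*((-3*(1 + 4) - 6)/(2 - 6)) = 34*((-3*5 - 6)/(-4)) = 34*(-(-15 - 6)/4) = 34*(-¼*(-21)) = 34*(21/4) = 357/2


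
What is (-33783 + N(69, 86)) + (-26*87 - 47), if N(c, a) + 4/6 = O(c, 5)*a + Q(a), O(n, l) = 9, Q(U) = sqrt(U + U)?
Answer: -105956/3 + 2*sqrt(43) ≈ -35306.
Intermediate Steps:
Q(U) = sqrt(2)*sqrt(U) (Q(U) = sqrt(2*U) = sqrt(2)*sqrt(U))
N(c, a) = -2/3 + 9*a + sqrt(2)*sqrt(a) (N(c, a) = -2/3 + (9*a + sqrt(2)*sqrt(a)) = -2/3 + 9*a + sqrt(2)*sqrt(a))
(-33783 + N(69, 86)) + (-26*87 - 47) = (-33783 + (-2/3 + 9*86 + sqrt(2)*sqrt(86))) + (-26*87 - 47) = (-33783 + (-2/3 + 774 + 2*sqrt(43))) + (-2262 - 47) = (-33783 + (2320/3 + 2*sqrt(43))) - 2309 = (-99029/3 + 2*sqrt(43)) - 2309 = -105956/3 + 2*sqrt(43)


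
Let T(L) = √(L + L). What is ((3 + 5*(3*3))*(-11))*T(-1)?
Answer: -528*I*√2 ≈ -746.71*I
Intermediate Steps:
T(L) = √2*√L (T(L) = √(2*L) = √2*√L)
((3 + 5*(3*3))*(-11))*T(-1) = ((3 + 5*(3*3))*(-11))*(√2*√(-1)) = ((3 + 5*9)*(-11))*(√2*I) = ((3 + 45)*(-11))*(I*√2) = (48*(-11))*(I*√2) = -528*I*√2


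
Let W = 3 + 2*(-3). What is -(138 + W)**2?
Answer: -18225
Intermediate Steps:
W = -3 (W = 3 - 6 = -3)
-(138 + W)**2 = -(138 - 3)**2 = -1*135**2 = -1*18225 = -18225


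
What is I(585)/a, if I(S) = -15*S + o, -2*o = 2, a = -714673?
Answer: 8776/714673 ≈ 0.012280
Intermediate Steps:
o = -1 (o = -1/2*2 = -1)
I(S) = -1 - 15*S (I(S) = -15*S - 1 = -1 - 15*S)
I(585)/a = (-1 - 15*585)/(-714673) = (-1 - 8775)*(-1/714673) = -8776*(-1/714673) = 8776/714673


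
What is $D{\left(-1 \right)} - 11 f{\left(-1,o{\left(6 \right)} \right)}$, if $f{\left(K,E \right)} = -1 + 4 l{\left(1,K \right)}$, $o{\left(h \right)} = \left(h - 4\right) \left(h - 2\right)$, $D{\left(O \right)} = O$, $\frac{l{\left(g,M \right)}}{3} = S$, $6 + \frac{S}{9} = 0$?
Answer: $7138$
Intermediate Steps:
$S = -54$ ($S = -54 + 9 \cdot 0 = -54 + 0 = -54$)
$l{\left(g,M \right)} = -162$ ($l{\left(g,M \right)} = 3 \left(-54\right) = -162$)
$o{\left(h \right)} = \left(-4 + h\right) \left(-2 + h\right)$
$f{\left(K,E \right)} = -649$ ($f{\left(K,E \right)} = -1 + 4 \left(-162\right) = -1 - 648 = -649$)
$D{\left(-1 \right)} - 11 f{\left(-1,o{\left(6 \right)} \right)} = -1 - -7139 = -1 + 7139 = 7138$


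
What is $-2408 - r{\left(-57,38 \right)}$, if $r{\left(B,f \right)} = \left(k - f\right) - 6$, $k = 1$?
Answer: $-2365$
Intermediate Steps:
$r{\left(B,f \right)} = -5 - f$ ($r{\left(B,f \right)} = \left(1 - f\right) - 6 = -5 - f$)
$-2408 - r{\left(-57,38 \right)} = -2408 - \left(-5 - 38\right) = -2408 - -43 = -2408 + 43 = -2365$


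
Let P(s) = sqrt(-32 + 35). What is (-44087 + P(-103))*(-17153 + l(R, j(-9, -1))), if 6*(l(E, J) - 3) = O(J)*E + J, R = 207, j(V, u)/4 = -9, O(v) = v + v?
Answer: 865868680 - 19640*sqrt(3) ≈ 8.6584e+8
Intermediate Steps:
O(v) = 2*v
j(V, u) = -36 (j(V, u) = 4*(-9) = -36)
l(E, J) = 3 + J/6 + E*J/3 (l(E, J) = 3 + ((2*J)*E + J)/6 = 3 + (2*E*J + J)/6 = 3 + (J + 2*E*J)/6 = 3 + (J/6 + E*J/3) = 3 + J/6 + E*J/3)
P(s) = sqrt(3)
(-44087 + P(-103))*(-17153 + l(R, j(-9, -1))) = (-44087 + sqrt(3))*(-17153 + (3 + (1/6)*(-36) + (1/3)*207*(-36))) = (-44087 + sqrt(3))*(-17153 + (3 - 6 - 2484)) = (-44087 + sqrt(3))*(-17153 - 2487) = (-44087 + sqrt(3))*(-19640) = 865868680 - 19640*sqrt(3)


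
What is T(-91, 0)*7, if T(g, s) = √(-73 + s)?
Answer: 7*I*√73 ≈ 59.808*I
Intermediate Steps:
T(-91, 0)*7 = √(-73 + 0)*7 = √(-73)*7 = (I*√73)*7 = 7*I*√73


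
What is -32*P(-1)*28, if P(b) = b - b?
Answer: 0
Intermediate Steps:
P(b) = 0
-32*P(-1)*28 = -32*0*28 = 0*28 = 0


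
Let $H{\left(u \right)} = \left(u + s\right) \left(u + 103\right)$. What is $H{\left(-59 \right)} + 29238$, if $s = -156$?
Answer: $19778$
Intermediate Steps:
$H{\left(u \right)} = \left(-156 + u\right) \left(103 + u\right)$ ($H{\left(u \right)} = \left(u - 156\right) \left(u + 103\right) = \left(-156 + u\right) \left(103 + u\right)$)
$H{\left(-59 \right)} + 29238 = \left(-16068 + \left(-59\right)^{2} - -3127\right) + 29238 = \left(-16068 + 3481 + 3127\right) + 29238 = -9460 + 29238 = 19778$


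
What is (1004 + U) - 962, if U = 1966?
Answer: 2008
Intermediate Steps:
(1004 + U) - 962 = (1004 + 1966) - 962 = 2970 - 962 = 2008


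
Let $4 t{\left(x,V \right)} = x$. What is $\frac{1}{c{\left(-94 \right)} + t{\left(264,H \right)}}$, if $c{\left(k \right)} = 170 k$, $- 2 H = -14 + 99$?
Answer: $- \frac{1}{15914} \approx -6.2838 \cdot 10^{-5}$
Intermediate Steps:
$H = - \frac{85}{2}$ ($H = - \frac{-14 + 99}{2} = \left(- \frac{1}{2}\right) 85 = - \frac{85}{2} \approx -42.5$)
$t{\left(x,V \right)} = \frac{x}{4}$
$\frac{1}{c{\left(-94 \right)} + t{\left(264,H \right)}} = \frac{1}{170 \left(-94\right) + \frac{1}{4} \cdot 264} = \frac{1}{-15980 + 66} = \frac{1}{-15914} = - \frac{1}{15914}$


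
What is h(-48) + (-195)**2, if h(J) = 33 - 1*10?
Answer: 38048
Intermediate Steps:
h(J) = 23 (h(J) = 33 - 10 = 23)
h(-48) + (-195)**2 = 23 + (-195)**2 = 23 + 38025 = 38048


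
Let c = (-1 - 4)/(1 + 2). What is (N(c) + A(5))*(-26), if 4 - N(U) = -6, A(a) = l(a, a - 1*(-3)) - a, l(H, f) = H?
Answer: -260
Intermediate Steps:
A(a) = 0 (A(a) = a - a = 0)
c = -5/3 ≈ -1.6667
N(U) = 10 (N(U) = 4 - 1*(-6) = 4 + 6 = 10)
(N(c) + A(5))*(-26) = (10 + 0)*(-26) = 10*(-26) = -260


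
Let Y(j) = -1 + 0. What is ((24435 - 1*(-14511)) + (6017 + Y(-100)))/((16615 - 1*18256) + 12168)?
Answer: 44962/10527 ≈ 4.2711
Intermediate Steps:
Y(j) = -1
((24435 - 1*(-14511)) + (6017 + Y(-100)))/((16615 - 1*18256) + 12168) = ((24435 - 1*(-14511)) + (6017 - 1))/((16615 - 1*18256) + 12168) = ((24435 + 14511) + 6016)/((16615 - 18256) + 12168) = (38946 + 6016)/(-1641 + 12168) = 44962/10527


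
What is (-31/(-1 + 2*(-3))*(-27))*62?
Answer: -51894/7 ≈ -7413.4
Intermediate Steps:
(-31/(-1 + 2*(-3))*(-27))*62 = (-31/(-1 - 6)*(-27))*62 = (-31/(-7)*(-27))*62 = (-31*(-⅐)*(-27))*62 = ((31/7)*(-27))*62 = -837/7*62 = -51894/7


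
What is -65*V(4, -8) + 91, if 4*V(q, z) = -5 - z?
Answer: 169/4 ≈ 42.250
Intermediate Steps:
V(q, z) = -5/4 - z/4 (V(q, z) = (-5 - z)/4 = -5/4 - z/4)
-65*V(4, -8) + 91 = -65*(-5/4 - ¼*(-8)) + 91 = -65*(-5/4 + 2) + 91 = -65*¾ + 91 = -195/4 + 91 = 169/4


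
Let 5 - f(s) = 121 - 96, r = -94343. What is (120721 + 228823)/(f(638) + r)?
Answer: -349544/94363 ≈ -3.7042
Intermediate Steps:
f(s) = -20 (f(s) = 5 - (121 - 96) = 5 - 1*25 = 5 - 25 = -20)
(120721 + 228823)/(f(638) + r) = (120721 + 228823)/(-20 - 94343) = 349544/(-94363) = 349544*(-1/94363) = -349544/94363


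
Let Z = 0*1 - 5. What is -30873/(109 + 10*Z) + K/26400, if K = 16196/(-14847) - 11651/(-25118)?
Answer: -303953076937746329/580871011089600 ≈ -523.27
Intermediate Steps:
Z = -5 (Z = 0 - 5 = -5)
K = -233828731/372926946 (K = 16196*(-1/14847) - 11651*(-1/25118) = -16196/14847 + 11651/25118 = -233828731/372926946 ≈ -0.62701)
-30873/(109 + 10*Z) + K/26400 = -30873/(109 + 10*(-5)) - 233828731/372926946/26400 = -30873/(109 - 50) - 233828731/372926946*1/26400 = -30873/59 - 233828731/9845271374400 = -303953076937746329/580871011089600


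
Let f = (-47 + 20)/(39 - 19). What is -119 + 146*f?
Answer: -3161/10 ≈ -316.10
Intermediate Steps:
f = -27/20 ≈ -1.3500
-119 + 146*f = -119 + 146*(-27/20) = -119 - 1971/10 = -3161/10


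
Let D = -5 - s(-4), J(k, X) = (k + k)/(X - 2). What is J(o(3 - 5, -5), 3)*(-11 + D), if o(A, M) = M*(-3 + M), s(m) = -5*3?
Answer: -80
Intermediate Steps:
s(m) = -15
J(k, X) = 2*k/(-2 + X) (J(k, X) = (2*k)/(-2 + X) = 2*k/(-2 + X))
D = 10 (D = -5 - 1*(-15) = -5 + 15 = 10)
J(o(3 - 5, -5), 3)*(-11 + D) = (2*(-5*(-3 - 5))/(-2 + 3))*(-11 + 10) = (2*(-5*(-8))/1)*(-1) = (2*40*1)*(-1) = 80*(-1) = -80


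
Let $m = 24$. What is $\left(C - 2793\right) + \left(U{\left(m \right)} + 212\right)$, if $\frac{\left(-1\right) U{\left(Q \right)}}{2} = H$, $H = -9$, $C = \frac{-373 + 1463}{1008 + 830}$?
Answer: $- \frac{2354852}{919} \approx -2562.4$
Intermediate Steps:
$C = \frac{545}{919}$ ($C = \frac{1090}{1838} = 1090 \cdot \frac{1}{1838} = \frac{545}{919} \approx 0.59304$)
$U{\left(Q \right)} = 18$ ($U{\left(Q \right)} = \left(-2\right) \left(-9\right) = 18$)
$\left(C - 2793\right) + \left(U{\left(m \right)} + 212\right) = \left(\frac{545}{919} - 2793\right) + \left(18 + 212\right) = - \frac{2566222}{919} + 230 = - \frac{2354852}{919}$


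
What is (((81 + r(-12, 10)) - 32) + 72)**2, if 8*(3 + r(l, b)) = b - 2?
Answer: 14161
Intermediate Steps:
r(l, b) = -13/4 + b/8 (r(l, b) = -3 + (b - 2)/8 = -3 + (-2 + b)/8 = -3 + (-1/4 + b/8) = -13/4 + b/8)
(((81 + r(-12, 10)) - 32) + 72)**2 = (((81 + (-13/4 + (1/8)*10)) - 32) + 72)**2 = (((81 + (-13/4 + 5/4)) - 32) + 72)**2 = (((81 - 2) - 32) + 72)**2 = ((79 - 32) + 72)**2 = (47 + 72)**2 = 119**2 = 14161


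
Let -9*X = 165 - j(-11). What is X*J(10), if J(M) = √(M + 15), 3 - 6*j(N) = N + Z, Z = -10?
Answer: -805/9 ≈ -89.444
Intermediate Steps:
j(N) = 13/6 - N/6 (j(N) = ½ - (N - 10)/6 = ½ - (-10 + N)/6 = ½ + (5/3 - N/6) = 13/6 - N/6)
J(M) = √(15 + M)
X = -161/9 (X = -(165 - (13/6 - ⅙*(-11)))/9 = -(165 - (13/6 + 11/6))/9 = -(165 - 1*4)/9 = -(165 - 4)/9 = -⅑*161 = -161/9 ≈ -17.889)
X*J(10) = -161*√(15 + 10)/9 = -161*√25/9 = -161/9*5 = -805/9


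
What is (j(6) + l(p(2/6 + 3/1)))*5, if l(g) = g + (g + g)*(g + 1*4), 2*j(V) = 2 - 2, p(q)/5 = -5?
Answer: 5125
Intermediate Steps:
p(q) = -25 (p(q) = 5*(-5) = -25)
j(V) = 0 (j(V) = (2 - 2)/2 = (½)*0 = 0)
l(g) = g + 2*g*(4 + g) (l(g) = g + (2*g)*(g + 4) = g + (2*g)*(4 + g) = g + 2*g*(4 + g))
(j(6) + l(p(2/6 + 3/1)))*5 = (0 - 25*(9 + 2*(-25)))*5 = (0 - 25*(9 - 50))*5 = (0 - 25*(-41))*5 = (0 + 1025)*5 = 1025*5 = 5125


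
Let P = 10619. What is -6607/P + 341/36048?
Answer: -234548057/382793712 ≈ -0.61273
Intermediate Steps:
-6607/P + 341/36048 = -6607/10619 + 341/36048 = -234548057/382793712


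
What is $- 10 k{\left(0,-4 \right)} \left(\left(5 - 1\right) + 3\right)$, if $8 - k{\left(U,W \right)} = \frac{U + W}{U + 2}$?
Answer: $-700$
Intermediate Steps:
$k{\left(U,W \right)} = 8 - \frac{U + W}{2 + U}$ ($k{\left(U,W \right)} = 8 - \frac{U + W}{U + 2} = 8 - \frac{U + W}{2 + U}$)
$- 10 k{\left(0,-4 \right)} \left(\left(5 - 1\right) + 3\right) = - 10 \frac{16 - -4 + 7 \cdot 0}{2 + 0} \left(\left(5 - 1\right) + 3\right) = - 10 \frac{16 + 4 + 0}{2} \left(4 + 3\right) = - 10 \cdot \frac{1}{2} \cdot 20 \cdot 7 = \left(-10\right) 10 \cdot 7 = \left(-100\right) 7 = -700$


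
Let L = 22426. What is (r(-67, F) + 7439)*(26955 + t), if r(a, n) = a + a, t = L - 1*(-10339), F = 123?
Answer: 436254600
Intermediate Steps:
t = 32765 (t = 22426 - 1*(-10339) = 22426 + 10339 = 32765)
r(a, n) = 2*a
(r(-67, F) + 7439)*(26955 + t) = (2*(-67) + 7439)*(26955 + 32765) = (-134 + 7439)*59720 = 7305*59720 = 436254600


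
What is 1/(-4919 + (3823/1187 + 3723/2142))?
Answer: -49854/244984609 ≈ -0.00020350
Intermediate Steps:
1/(-4919 + (3823/1187 + 3723/2142)) = 1/(-4919 + (3823*(1/1187) + 3723*(1/2142))) = 1/(-4919 + (3823/1187 + 73/42)) = 1/(-4919 + 247217/49854) = 1/(-244984609/49854) = -49854/244984609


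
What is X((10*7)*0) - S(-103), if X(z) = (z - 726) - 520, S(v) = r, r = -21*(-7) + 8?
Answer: -1401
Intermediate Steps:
r = 155 (r = 147 + 8 = 155)
S(v) = 155
X(z) = -1246 + z (X(z) = (-726 + z) - 520 = -1246 + z)
X((10*7)*0) - S(-103) = (-1246 + (10*7)*0) - 1*155 = (-1246 + 70*0) - 155 = (-1246 + 0) - 155 = -1246 - 155 = -1401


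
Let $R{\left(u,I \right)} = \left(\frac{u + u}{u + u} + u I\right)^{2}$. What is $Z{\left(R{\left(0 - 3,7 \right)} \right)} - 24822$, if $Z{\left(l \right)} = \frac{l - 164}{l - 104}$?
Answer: $- \frac{1836769}{74} \approx -24821.0$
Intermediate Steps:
$R{\left(u,I \right)} = \left(1 + I u\right)^{2}$ ($R{\left(u,I \right)} = \left(\frac{2 u}{2 u} + I u\right)^{2} = \left(2 u \frac{1}{2 u} + I u\right)^{2} = \left(1 + I u\right)^{2}$)
$Z{\left(l \right)} = \frac{-164 + l}{-104 + l}$
$Z{\left(R{\left(0 - 3,7 \right)} \right)} - 24822 = \frac{-164 + \left(1 + 7 \left(0 - 3\right)\right)^{2}}{-104 + \left(1 + 7 \left(0 - 3\right)\right)^{2}} - 24822 = \frac{-164 + \left(1 + 7 \left(-3\right)\right)^{2}}{-104 + \left(1 + 7 \left(-3\right)\right)^{2}} - 24822 = \frac{-164 + \left(1 - 21\right)^{2}}{-104 + \left(1 - 21\right)^{2}} - 24822 = \frac{-164 + \left(-20\right)^{2}}{-104 + \left(-20\right)^{2}} - 24822 = \frac{-164 + 400}{-104 + 400} - 24822 = \frac{1}{296} \cdot 236 - 24822 = \frac{59}{74} - 24822 = - \frac{1836769}{74}$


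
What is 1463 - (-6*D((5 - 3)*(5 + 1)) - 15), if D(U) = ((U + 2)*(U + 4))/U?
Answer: 1590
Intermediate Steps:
D(U) = (2 + U)*(4 + U)/U (D(U) = ((2 + U)*(4 + U))/U = (2 + U)*(4 + U)/U)
1463 - (-6*D((5 - 3)*(5 + 1)) - 15) = 1463 - (-6*(6 + (5 - 3)*(5 + 1) + 8/(((5 - 3)*(5 + 1)))) - 15) = 1463 - (-6*(6 + 2*6 + 8/((2*6))) - 15) = 1463 - (-6*(6 + 12 + 8/12) - 15) = 1463 - (-6*(6 + 12 + 8*(1/12)) - 15) = 1463 - (-6*(6 + 12 + 2/3) - 15) = 1463 - (-6*56/3 - 15) = 1463 - (-112 - 15) = 1463 - 1*(-127) = 1463 + 127 = 1590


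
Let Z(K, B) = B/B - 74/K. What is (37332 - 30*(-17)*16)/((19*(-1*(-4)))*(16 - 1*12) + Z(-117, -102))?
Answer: 5322564/35759 ≈ 148.85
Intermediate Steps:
Z(K, B) = 1 - 74/K
(37332 - 30*(-17)*16)/((19*(-1*(-4)))*(16 - 1*12) + Z(-117, -102)) = (37332 - 30*(-17)*16)/((19*(-1*(-4)))*(16 - 1*12) + (-74 - 117)/(-117)) = (37332 + 510*16)/((19*4)*(16 - 12) - 1/117*(-191)) = (37332 + 8160)/(76*4 + 191/117) = 45492/(304 + 191/117) = 45492/(35759/117) = 45492*(117/35759) = 5322564/35759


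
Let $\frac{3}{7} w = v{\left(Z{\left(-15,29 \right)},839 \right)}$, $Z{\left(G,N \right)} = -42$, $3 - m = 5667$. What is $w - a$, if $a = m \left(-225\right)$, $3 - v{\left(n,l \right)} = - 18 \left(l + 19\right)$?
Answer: $-1238357$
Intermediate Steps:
$m = -5664$ ($m = 3 - 5667 = -5664$)
$v{\left(n,l \right)} = 345 + 18 l$ ($v{\left(n,l \right)} = 3 - - 18 \left(l + 19\right) = 3 - - 18 \left(19 + l\right) = 3 - \left(-342 - 18 l\right) = 3 + \left(342 + 18 l\right) = 345 + 18 l$)
$a = 1274400$ ($a = \left(-5664\right) \left(-225\right) = 1274400$)
$w = 36043$ ($w = \frac{7 \left(345 + 18 \cdot 839\right)}{3} = \frac{7 \left(345 + 15102\right)}{3} = \frac{7}{3} \cdot 15447 = 36043$)
$w - a = 36043 - 1274400 = -1238357$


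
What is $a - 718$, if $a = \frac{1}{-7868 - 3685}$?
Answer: $- \frac{8295055}{11553} \approx -718.0$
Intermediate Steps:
$a = - \frac{1}{11553}$ ($a = \frac{1}{-7868 - 3685} = \frac{1}{-11553} = - \frac{1}{11553} \approx -8.6558 \cdot 10^{-5}$)
$a - 718 = - \frac{1}{11553} - 718 = - \frac{8295055}{11553}$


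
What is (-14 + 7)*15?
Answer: -105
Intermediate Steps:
(-14 + 7)*15 = -7*15 = -105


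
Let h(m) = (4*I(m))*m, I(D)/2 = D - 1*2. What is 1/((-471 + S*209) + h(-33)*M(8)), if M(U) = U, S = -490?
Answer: -1/28961 ≈ -3.4529e-5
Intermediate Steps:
I(D) = -4 + 2*D (I(D) = 2*(D - 1*2) = 2*(D - 2) = 2*(-2 + D) = -4 + 2*D)
h(m) = m*(-16 + 8*m) (h(m) = (4*(-4 + 2*m))*m = (-16 + 8*m)*m = m*(-16 + 8*m))
1/((-471 + S*209) + h(-33)*M(8)) = 1/((-471 - 490*209) + (8*(-33)*(-2 - 33))*8) = 1/((-471 - 102410) + (8*(-33)*(-35))*8) = 1/(-102881 + 9240*8) = 1/(-102881 + 73920) = 1/(-28961) = -1/28961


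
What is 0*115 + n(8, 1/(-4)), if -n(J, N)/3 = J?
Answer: -24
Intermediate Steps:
n(J, N) = -3*J
0*115 + n(8, 1/(-4)) = 0*115 - 3*8 = 0 - 24 = -24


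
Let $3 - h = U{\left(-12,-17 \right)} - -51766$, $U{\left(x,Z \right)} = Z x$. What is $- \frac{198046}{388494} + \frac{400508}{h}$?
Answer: $- \frac{82943405717}{10094433849} \approx -8.2168$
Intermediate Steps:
$h = -51967$ ($h = 3 - \left(\left(-17\right) \left(-12\right) - -51766\right) = 3 - \left(204 + 51766\right) = 3 - 51970 = -51967$)
$- \frac{198046}{388494} + \frac{400508}{h} = - \frac{198046}{388494} + \frac{400508}{-51967} = \left(-198046\right) \frac{1}{388494} + 400508 \left(- \frac{1}{51967}\right) = - \frac{99023}{194247} - \frac{400508}{51967} = - \frac{82943405717}{10094433849}$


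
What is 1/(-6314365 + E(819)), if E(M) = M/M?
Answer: -1/6314364 ≈ -1.5837e-7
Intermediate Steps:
E(M) = 1
1/(-6314365 + E(819)) = 1/(-6314365 + 1) = 1/(-6314364) = -1/6314364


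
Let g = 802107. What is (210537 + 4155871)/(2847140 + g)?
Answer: 4366408/3649247 ≈ 1.1965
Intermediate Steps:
(210537 + 4155871)/(2847140 + g) = (210537 + 4155871)/(2847140 + 802107) = 4366408/3649247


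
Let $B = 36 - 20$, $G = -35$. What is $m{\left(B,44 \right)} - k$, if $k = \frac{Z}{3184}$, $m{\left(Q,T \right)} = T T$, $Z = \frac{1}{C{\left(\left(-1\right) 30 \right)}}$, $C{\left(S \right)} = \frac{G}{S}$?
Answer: $\frac{21574781}{11144} \approx 1936.0$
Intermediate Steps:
$C{\left(S \right)} = - \frac{35}{S}$
$B = 16$
$Z = \frac{6}{7}$ ($Z = \frac{1}{\left(-35\right) \frac{1}{\left(-1\right) 30}} = \frac{1}{\left(-35\right) \frac{1}{-30}} = \frac{1}{\left(-35\right) \left(- \frac{1}{30}\right)} = \frac{1}{\frac{7}{6}} = \frac{6}{7} \approx 0.85714$)
$m{\left(Q,T \right)} = T^{2}$
$k = \frac{3}{11144}$ ($k = \frac{6}{7 \cdot 3184} = \frac{6}{7} \cdot \frac{1}{3184} = \frac{3}{11144} \approx 0.0002692$)
$m{\left(B,44 \right)} - k = 44^{2} - \frac{3}{11144} = 1936 - \frac{3}{11144} = \frac{21574781}{11144}$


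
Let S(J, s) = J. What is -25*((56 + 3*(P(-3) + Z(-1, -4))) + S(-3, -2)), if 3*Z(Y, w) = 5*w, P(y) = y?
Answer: -600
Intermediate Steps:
Z(Y, w) = 5*w/3 (Z(Y, w) = (5*w)/3 = 5*w/3)
-25*((56 + 3*(P(-3) + Z(-1, -4))) + S(-3, -2)) = -25*((56 + 3*(-3 + (5/3)*(-4))) - 3) = -25*((56 + 3*(-3 - 20/3)) - 3) = -25*((56 + 3*(-29/3)) - 3) = -25*((56 - 29) - 3) = -25*(27 - 3) = -25*24 = -600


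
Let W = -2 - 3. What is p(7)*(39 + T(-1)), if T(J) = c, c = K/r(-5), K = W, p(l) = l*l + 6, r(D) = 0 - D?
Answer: 2090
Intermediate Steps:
r(D) = -D
p(l) = 6 + l² (p(l) = l² + 6 = 6 + l²)
W = -5
K = -5
c = -1 (c = -5/((-1*(-5))) = -5/5 = -5*⅕ = -1)
T(J) = -1
p(7)*(39 + T(-1)) = (6 + 7²)*(39 - 1) = (6 + 49)*38 = 55*38 = 2090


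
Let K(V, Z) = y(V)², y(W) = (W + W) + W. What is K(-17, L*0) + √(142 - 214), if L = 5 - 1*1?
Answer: 2601 + 6*I*√2 ≈ 2601.0 + 8.4853*I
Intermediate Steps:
y(W) = 3*W (y(W) = 2*W + W = 3*W)
L = 4 (L = 5 - 1 = 4)
K(V, Z) = 9*V² (K(V, Z) = (3*V)² = 9*V²)
K(-17, L*0) + √(142 - 214) = 9*(-17)² + √(142 - 214) = 9*289 + √(-72) = 2601 + 6*I*√2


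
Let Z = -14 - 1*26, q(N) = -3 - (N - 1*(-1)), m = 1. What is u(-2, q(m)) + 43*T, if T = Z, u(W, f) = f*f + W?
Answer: -1697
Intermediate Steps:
q(N) = -4 - N (q(N) = -3 - (N + 1) = -3 - (1 + N) = -3 + (-1 - N) = -4 - N)
u(W, f) = W + f² (u(W, f) = f² + W = W + f²)
Z = -40 (Z = -14 - 26 = -40)
T = -40
u(-2, q(m)) + 43*T = (-2 + (-4 - 1*1)²) + 43*(-40) = (-2 + (-4 - 1)²) - 1720 = (-2 + (-5)²) - 1720 = (-2 + 25) - 1720 = 23 - 1720 = -1697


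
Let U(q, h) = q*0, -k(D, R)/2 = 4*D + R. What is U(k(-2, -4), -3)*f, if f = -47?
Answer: 0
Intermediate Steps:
k(D, R) = -8*D - 2*R (k(D, R) = -2*(4*D + R) = -2*(R + 4*D) = -8*D - 2*R)
U(q, h) = 0
U(k(-2, -4), -3)*f = 0*(-47) = 0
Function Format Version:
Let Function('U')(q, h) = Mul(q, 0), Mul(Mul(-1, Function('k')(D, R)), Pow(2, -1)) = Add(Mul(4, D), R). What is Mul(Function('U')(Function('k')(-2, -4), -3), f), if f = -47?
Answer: 0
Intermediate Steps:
Function('k')(D, R) = Add(Mul(-8, D), Mul(-2, R)) (Function('k')(D, R) = Mul(-2, Add(Mul(4, D), R)) = Mul(-2, Add(R, Mul(4, D))) = Add(Mul(-8, D), Mul(-2, R)))
Function('U')(q, h) = 0
Mul(Function('U')(Function('k')(-2, -4), -3), f) = Mul(0, -47) = 0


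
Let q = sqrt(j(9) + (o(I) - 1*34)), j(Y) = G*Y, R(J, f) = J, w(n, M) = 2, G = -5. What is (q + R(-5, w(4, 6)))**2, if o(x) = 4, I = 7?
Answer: 25*(1 - I*sqrt(3))**2 ≈ -50.0 - 86.603*I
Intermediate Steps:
j(Y) = -5*Y
q = 5*I*sqrt(3) (q = sqrt(-5*9 + (4 - 1*34)) = sqrt(-45 + (4 - 34)) = sqrt(-45 - 30) = sqrt(-75) = 5*I*sqrt(3) ≈ 8.6602*I)
(q + R(-5, w(4, 6)))**2 = (5*I*sqrt(3) - 5)**2 = (-5 + 5*I*sqrt(3))**2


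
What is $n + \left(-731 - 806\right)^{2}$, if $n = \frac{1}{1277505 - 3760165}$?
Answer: $\frac{5864959021539}{2482660} \approx 2.3624 \cdot 10^{6}$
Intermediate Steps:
$n = - \frac{1}{2482660}$ ($n = \frac{1}{-2482660} = - \frac{1}{2482660} \approx -4.0279 \cdot 10^{-7}$)
$n + \left(-731 - 806\right)^{2} = - \frac{1}{2482660} + \left(-731 - 806\right)^{2} = - \frac{1}{2482660} + \left(-1537\right)^{2} = - \frac{1}{2482660} + 2362369 = \frac{5864959021539}{2482660}$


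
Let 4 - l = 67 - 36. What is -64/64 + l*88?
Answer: -2377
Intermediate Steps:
l = -27 (l = 4 - (67 - 36) = 4 - 1*31 = 4 - 31 = -27)
-64/64 + l*88 = -64/64 - 27*88 = -64*1/64 - 2376 = -1 - 2376 = -2377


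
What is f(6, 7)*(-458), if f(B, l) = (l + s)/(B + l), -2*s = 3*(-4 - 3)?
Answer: -8015/13 ≈ -616.54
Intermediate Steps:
s = 21/2 (s = -3*(-4 - 3)/2 = -3*(-7)/2 = -1/2*(-21) = 21/2 ≈ 10.500)
f(B, l) = (21/2 + l)/(B + l) (f(B, l) = (l + 21/2)/(B + l) = (21/2 + l)/(B + l))
f(6, 7)*(-458) = ((21/2 + 7)/(6 + 7))*(-458) = ((35/2)/13)*(-458) = ((1/13)*(35/2))*(-458) = (35/26)*(-458) = -8015/13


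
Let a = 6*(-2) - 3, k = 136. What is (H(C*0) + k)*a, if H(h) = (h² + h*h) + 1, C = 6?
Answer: -2055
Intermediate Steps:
H(h) = 1 + 2*h² (H(h) = (h² + h²) + 1 = 2*h² + 1 = 1 + 2*h²)
a = -15 (a = -12 - 3 = -15)
(H(C*0) + k)*a = ((1 + 2*(6*0)²) + 136)*(-15) = ((1 + 2*0²) + 136)*(-15) = ((1 + 2*0) + 136)*(-15) = ((1 + 0) + 136)*(-15) = (1 + 136)*(-15) = 137*(-15) = -2055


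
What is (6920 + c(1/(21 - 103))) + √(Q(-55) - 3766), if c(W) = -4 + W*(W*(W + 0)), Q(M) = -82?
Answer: 3813261087/551368 + 2*I*√962 ≈ 6916.0 + 62.032*I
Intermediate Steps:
c(W) = -4 + W³ (c(W) = -4 + W*(W*W) = -4 + W*W² = -4 + W³)
(6920 + c(1/(21 - 103))) + √(Q(-55) - 3766) = (6920 + (-4 + (1/(21 - 103))³)) + √(-82 - 3766) = (6920 + (-4 + (1/(-82))³)) + √(-3848) = (6920 + (-4 + (-1/82)³)) + 2*I*√962 = (6920 + (-4 - 1/551368)) + 2*I*√962 = (6920 - 2205473/551368) + 2*I*√962 = 3813261087/551368 + 2*I*√962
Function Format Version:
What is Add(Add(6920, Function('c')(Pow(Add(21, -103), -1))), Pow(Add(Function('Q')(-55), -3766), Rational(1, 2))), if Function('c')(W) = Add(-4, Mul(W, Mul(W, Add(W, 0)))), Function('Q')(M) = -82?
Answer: Add(Rational(3813261087, 551368), Mul(2, I, Pow(962, Rational(1, 2)))) ≈ Add(6916.0, Mul(62.032, I))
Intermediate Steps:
Function('c')(W) = Add(-4, Pow(W, 3)) (Function('c')(W) = Add(-4, Mul(W, Mul(W, W))) = Add(-4, Mul(W, Pow(W, 2))) = Add(-4, Pow(W, 3)))
Add(Add(6920, Function('c')(Pow(Add(21, -103), -1))), Pow(Add(Function('Q')(-55), -3766), Rational(1, 2))) = Add(Add(6920, Add(-4, Pow(Pow(Add(21, -103), -1), 3))), Pow(Add(-82, -3766), Rational(1, 2))) = Add(Add(6920, Add(-4, Pow(Pow(-82, -1), 3))), Pow(-3848, Rational(1, 2))) = Add(Add(6920, Add(-4, Pow(Rational(-1, 82), 3))), Mul(2, I, Pow(962, Rational(1, 2)))) = Add(Add(6920, Add(-4, Rational(-1, 551368))), Mul(2, I, Pow(962, Rational(1, 2)))) = Add(Add(6920, Rational(-2205473, 551368)), Mul(2, I, Pow(962, Rational(1, 2)))) = Add(Rational(3813261087, 551368), Mul(2, I, Pow(962, Rational(1, 2))))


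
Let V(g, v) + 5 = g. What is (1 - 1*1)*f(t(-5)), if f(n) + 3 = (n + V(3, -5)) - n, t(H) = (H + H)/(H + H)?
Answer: 0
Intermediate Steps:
t(H) = 1 (t(H) = (2*H)/((2*H)) = (2*H)*(1/(2*H)) = 1)
V(g, v) = -5 + g
f(n) = -5 (f(n) = -3 + ((n + (-5 + 3)) - n) = -3 + ((n - 2) - n) = -3 + ((-2 + n) - n) = -3 - 2 = -5)
(1 - 1*1)*f(t(-5)) = (1 - 1*1)*(-5) = (1 - 1)*(-5) = 0*(-5) = 0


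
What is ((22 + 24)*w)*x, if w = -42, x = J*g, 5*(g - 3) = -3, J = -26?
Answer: 602784/5 ≈ 1.2056e+5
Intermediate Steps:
g = 12/5 (g = 3 + (⅕)*(-3) = 3 - ⅗ = 12/5 ≈ 2.4000)
x = -312/5 (x = -26*12/5 = -312/5 ≈ -62.400)
((22 + 24)*w)*x = ((22 + 24)*(-42))*(-312/5) = (46*(-42))*(-312/5) = -1932*(-312/5) = 602784/5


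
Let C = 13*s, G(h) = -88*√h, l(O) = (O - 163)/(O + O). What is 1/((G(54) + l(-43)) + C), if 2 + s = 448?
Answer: 1191659/6826181385 + 162712*√6/20478544155 ≈ 0.00019403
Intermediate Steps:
s = 446 (s = -2 + 448 = 446)
l(O) = (-163 + O)/(2*O) (l(O) = (-163 + O)/((2*O)) = (-163 + O)*(1/(2*O)) = (-163 + O)/(2*O))
C = 5798 (C = 13*446 = 5798)
1/((G(54) + l(-43)) + C) = 1/((-264*√6 + (½)*(-163 - 43)/(-43)) + 5798) = 1/((-264*√6 + (½)*(-1/43)*(-206)) + 5798) = 1/((-264*√6 + 103/43) + 5798) = 1/((103/43 - 264*√6) + 5798) = 1/(249417/43 - 264*√6)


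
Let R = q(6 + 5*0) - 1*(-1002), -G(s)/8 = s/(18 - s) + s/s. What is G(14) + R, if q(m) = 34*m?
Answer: 1170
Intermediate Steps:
G(s) = -8 - 8*s/(18 - s) (G(s) = -8*(s/(18 - s) + s/s) = -8*(s/(18 - s) + 1) = -8*(1 + s/(18 - s)) = -8 - 8*s/(18 - s))
R = 1206 (R = 34*(6 + 5*0) - 1*(-1002) = 34*(6 + 0) + 1002 = 34*6 + 1002 = 204 + 1002 = 1206)
G(14) + R = 144/(-18 + 14) + 1206 = 144/(-4) + 1206 = 144*(-1/4) + 1206 = -36 + 1206 = 1170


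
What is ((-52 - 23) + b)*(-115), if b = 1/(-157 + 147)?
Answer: 17273/2 ≈ 8636.5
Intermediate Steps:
b = -⅒ (b = 1/(-10) = -⅒ ≈ -0.10000)
((-52 - 23) + b)*(-115) = ((-52 - 23) - ⅒)*(-115) = (-75 - ⅒)*(-115) = -751/10*(-115) = 17273/2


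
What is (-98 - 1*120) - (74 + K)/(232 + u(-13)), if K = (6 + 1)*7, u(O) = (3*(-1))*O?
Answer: -59201/271 ≈ -218.45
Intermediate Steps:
u(O) = -3*O
K = 49 (K = 7*7 = 49)
(-98 - 1*120) - (74 + K)/(232 + u(-13)) = (-98 - 1*120) - (74 + 49)/(232 - 3*(-13)) = (-98 - 120) - 123/(232 + 39) = -218 - 123/271 = -59201/271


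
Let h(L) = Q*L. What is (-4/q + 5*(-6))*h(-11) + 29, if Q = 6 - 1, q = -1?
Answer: 1459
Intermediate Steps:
Q = 5
h(L) = 5*L
(-4/q + 5*(-6))*h(-11) + 29 = (-4/(-1) + 5*(-6))*(5*(-11)) + 29 = (-4*(-1) - 30)*(-55) + 29 = (4 - 30)*(-55) + 29 = -26*(-55) + 29 = 1430 + 29 = 1459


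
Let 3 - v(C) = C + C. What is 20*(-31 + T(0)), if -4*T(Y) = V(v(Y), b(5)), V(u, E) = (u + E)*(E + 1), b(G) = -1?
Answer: -620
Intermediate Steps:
v(C) = 3 - 2*C (v(C) = 3 - (C + C) = 3 - 2*C)
V(u, E) = (1 + E)*(E + u) (V(u, E) = (E + u)*(1 + E) = (1 + E)*(E + u))
T(Y) = 0 (T(Y) = -(-1 + (3 - 2*Y) + (-1)**2 - (3 - 2*Y))/4 = -(-1 + (3 - 2*Y) + 1 + (-3 + 2*Y))/4 = -1/4*0 = 0)
20*(-31 + T(0)) = 20*(-31 + 0) = 20*(-31) = -620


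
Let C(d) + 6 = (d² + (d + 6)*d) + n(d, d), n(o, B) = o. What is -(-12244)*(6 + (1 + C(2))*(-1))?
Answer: -134684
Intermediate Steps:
C(d) = -6 + d + d² + d*(6 + d) (C(d) = -6 + ((d² + (d + 6)*d) + d) = -6 + ((d² + (6 + d)*d) + d) = -6 + ((d² + d*(6 + d)) + d) = -6 + (d + d² + d*(6 + d)) = -6 + d + d² + d*(6 + d))
-(-12244)*(6 + (1 + C(2))*(-1)) = -(-12244)*(6 + (1 + (-6 + 2*2² + 7*2))*(-1)) = -(-12244)*(6 + (1 + (-6 + 2*4 + 14))*(-1)) = -(-12244)*(6 + (1 + (-6 + 8 + 14))*(-1)) = -(-12244)*(6 + (1 + 16)*(-1)) = -(-12244)*(6 + 17*(-1)) = -(-12244)*(6 - 17) = -(-12244)*(-11) = -3061*44 = -134684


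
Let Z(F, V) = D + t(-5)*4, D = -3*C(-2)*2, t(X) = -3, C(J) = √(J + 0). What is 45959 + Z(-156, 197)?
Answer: 45947 - 6*I*√2 ≈ 45947.0 - 8.4853*I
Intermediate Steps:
C(J) = √J
D = -6*I*√2 (D = -3*I*√2*2 = -6*I*√2 ≈ -8.4853*I)
Z(F, V) = -12 - 6*I*√2 (Z(F, V) = -6*I*√2 - 3*4 = -6*I*√2 - 12 = -12 - 6*I*√2)
45959 + Z(-156, 197) = 45959 + (-12 - 6*I*√2) = 45947 - 6*I*√2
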